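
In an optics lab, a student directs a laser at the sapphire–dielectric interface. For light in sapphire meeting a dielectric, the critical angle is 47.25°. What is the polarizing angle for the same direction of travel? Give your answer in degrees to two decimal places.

At the critical angle sin θ_c = n₂/n₁, giving n₂/n₁ = sin 47.25° = 0.7343.
Then tan θ_B = n₂/n₁ = 0.7343, so θ_B = arctan 0.7343 = 36.29°.

θ_B ≈ 36.29°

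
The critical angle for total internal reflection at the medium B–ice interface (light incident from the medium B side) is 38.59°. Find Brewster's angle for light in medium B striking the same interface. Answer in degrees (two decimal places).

At the critical angle sin θ_c = n₂/n₁, giving n₂/n₁ = sin 38.59° = 0.6237.
Then tan θ_B = n₂/n₁ = 0.6237, so θ_B = arctan 0.6237 = 31.95°.

θ_B ≈ 31.95°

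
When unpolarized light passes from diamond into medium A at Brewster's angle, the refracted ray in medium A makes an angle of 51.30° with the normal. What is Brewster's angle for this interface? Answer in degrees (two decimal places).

θ_B ≈ 38.70°

Since the reflected and refracted rays are at right angles at the polarizing angle, θ_B + θ_t = 90°.
θ_B = 90° − 51.30° = 38.70°.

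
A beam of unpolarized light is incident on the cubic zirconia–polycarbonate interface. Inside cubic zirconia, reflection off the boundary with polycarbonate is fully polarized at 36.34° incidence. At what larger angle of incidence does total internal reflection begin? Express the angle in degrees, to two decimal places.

tan θ_B = n₂/n₁ = tan 36.34° = 0.7356.
Total internal reflection: sin θ_c = n₂/n₁ = 0.7356.
θ_c = arcsin(0.7356) = 47.36°.

θ_c ≈ 47.36°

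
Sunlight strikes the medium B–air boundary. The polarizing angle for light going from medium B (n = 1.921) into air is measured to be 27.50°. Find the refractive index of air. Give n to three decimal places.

n ≈ 1.000

At the polarizing angle, tan θ_B = n₂/n₁ with n₁ on the incident side (medium B) and n₂ on the transmitted side (air).
n₂ = n₁ tan θ_B = 1.921 × tan 27.50° = 1.000.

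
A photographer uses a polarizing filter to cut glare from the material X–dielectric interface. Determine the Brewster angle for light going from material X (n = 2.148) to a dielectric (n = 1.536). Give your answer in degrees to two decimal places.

Brewster's condition: tan θ_B = n₂/n₁ = 1.536/2.148 = 0.7151. Taking the arctangent, θ_B = 35.57°.

θ_B ≈ 35.57°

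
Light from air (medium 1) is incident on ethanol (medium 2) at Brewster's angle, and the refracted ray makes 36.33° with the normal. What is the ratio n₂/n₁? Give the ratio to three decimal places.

n₂/n₁ ≈ 1.360

At Brewster incidence θ_B = 90° − θ_t = 90° − 36.33° = 53.67°.
Then n₂/n₁ = tan θ_B = tan 53.67° = 1.360.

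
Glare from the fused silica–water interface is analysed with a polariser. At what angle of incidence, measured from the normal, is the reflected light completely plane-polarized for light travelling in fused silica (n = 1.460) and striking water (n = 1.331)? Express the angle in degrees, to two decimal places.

θ_B ≈ 42.35°

Brewster's condition: tan θ_B = n₂/n₁ = 1.331/1.460 = 0.9116.
θ_B = arctan(0.9116) = 42.35°.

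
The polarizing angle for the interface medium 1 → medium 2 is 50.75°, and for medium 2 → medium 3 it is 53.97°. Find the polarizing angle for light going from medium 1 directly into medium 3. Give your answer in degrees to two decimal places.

Each Brewster angle gives a ratio: n₂/n₁ = tan 50.75° = 1.2239, n₃/n₂ = tan 53.97° = 1.3749.
So n₃/n₁ = (n₂/n₁)(n₃/n₂) = 1.2239 × 1.3749 = 1.6828.
θ_B(1→3) = arctan(1.6828) = 59.28°.

θ_B ≈ 59.28°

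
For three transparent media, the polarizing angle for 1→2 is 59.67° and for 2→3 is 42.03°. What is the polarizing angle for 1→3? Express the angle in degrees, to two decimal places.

tan θ_B(1→2) = n₂/n₁ = tan 59.67° = 1.7092.
tan θ_B(2→3) = n₃/n₂ = tan 42.03° = 0.9014.
n₃/n₁ = 1.5406. Then tan θ_B(1→3) = n₃/n₁, so θ_B(1→3) = arctan(1.5406) = 57.01°.

θ_B ≈ 57.01°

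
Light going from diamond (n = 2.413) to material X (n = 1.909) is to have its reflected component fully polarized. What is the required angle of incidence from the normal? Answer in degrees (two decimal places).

Here n₂/n₁ = 1.909/2.413 = 0.7911, and Brewster's law gives tan θ_B = n₂/n₁.
θ_B = arctan(0.7911) = 38.35°.

θ_B ≈ 38.35°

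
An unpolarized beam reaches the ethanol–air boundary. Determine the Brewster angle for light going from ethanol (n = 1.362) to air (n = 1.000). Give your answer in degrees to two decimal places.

θ_B ≈ 36.29°

tan θ_B = n₂/n₁ = 1.000/1.362 = 0.7342. Taking the arctangent, θ_B = 36.29°.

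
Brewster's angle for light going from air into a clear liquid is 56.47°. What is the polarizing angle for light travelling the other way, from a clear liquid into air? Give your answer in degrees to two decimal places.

θ_B' ≈ 33.53°

Reversing the direction swaps n₁ and n₂, so tan θ_B' = 1/tan θ_B and θ_B' = 90° − θ_B.
Hence θ_B' = 90° − 56.47° = 33.53°.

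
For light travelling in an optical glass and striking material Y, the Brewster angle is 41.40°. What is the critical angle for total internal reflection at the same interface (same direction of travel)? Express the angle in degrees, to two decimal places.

tan θ_B = n₂/n₁ = tan 41.40° = 0.8816.
Total internal reflection: sin θ_c = n₂/n₁ = 0.8816.
θ_c = arcsin(0.8816) = 61.84°.

θ_c ≈ 61.84°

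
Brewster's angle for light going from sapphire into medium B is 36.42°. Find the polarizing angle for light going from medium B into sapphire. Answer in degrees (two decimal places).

Reversing the direction swaps n₁ and n₂, so tan θ_B' = 1/tan θ_B and θ_B' = 90° − θ_B.
Hence θ_B' = 90° − 36.42° = 53.58°.

θ_B' ≈ 53.58°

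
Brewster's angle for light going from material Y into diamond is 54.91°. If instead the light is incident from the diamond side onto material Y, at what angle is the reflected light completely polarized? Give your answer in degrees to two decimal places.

tan θ_B' = n₁/n₂ = 1/tan θ_B, so θ_B' = 90° − θ_B.
θ_B' = 90° − 54.91° = 35.09°.

θ_B' ≈ 35.09°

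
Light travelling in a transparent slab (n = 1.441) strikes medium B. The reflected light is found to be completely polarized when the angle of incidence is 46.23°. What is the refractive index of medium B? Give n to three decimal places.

Brewster's law: tan θ_B = n₂/n₁ (light incident in a transparent slab, refracted into medium B).
n₂ = n₁ tan θ_B = 1.441 × tan 46.23° = 1.504.

n ≈ 1.504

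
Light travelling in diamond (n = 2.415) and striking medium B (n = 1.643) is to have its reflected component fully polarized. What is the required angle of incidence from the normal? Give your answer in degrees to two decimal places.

Brewster's condition: tan θ_B = n₂/n₁ = 1.643/2.415 = 0.6803.
θ_B = arctan(0.6803) = 34.23°.

θ_B ≈ 34.23°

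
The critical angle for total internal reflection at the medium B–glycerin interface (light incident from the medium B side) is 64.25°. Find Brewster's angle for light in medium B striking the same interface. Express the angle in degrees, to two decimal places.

θ_B ≈ 42.01°

sin θ_c = n₂/n₁, so n₂/n₁ = sin 64.25° = 0.9007.
Brewster: tan θ_B = n₂/n₁ = 0.9007.
θ_B = arctan(0.9007) = 42.01°.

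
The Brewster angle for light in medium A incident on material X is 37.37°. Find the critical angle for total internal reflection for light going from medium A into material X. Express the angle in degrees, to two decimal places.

θ_c ≈ 49.79°

tan θ_B = n₂/n₁ = tan 37.37° = 0.7637.
Total internal reflection: sin θ_c = n₂/n₁ = 0.7637.
θ_c = arcsin(0.7637) = 49.79°.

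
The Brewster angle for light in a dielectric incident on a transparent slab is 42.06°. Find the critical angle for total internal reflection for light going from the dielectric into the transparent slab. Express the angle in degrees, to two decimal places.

From Brewster, n₂/n₁ = tan θ_B = tan 42.06° = 0.9023.
Then sin θ_c = n₂/n₁ = 0.9023, so θ_c = arcsin 0.9023 = 64.46°.

θ_c ≈ 64.46°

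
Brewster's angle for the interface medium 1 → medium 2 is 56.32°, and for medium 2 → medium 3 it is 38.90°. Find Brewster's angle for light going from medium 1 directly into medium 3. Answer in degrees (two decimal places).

θ_B ≈ 50.45°

Each Brewster angle gives a ratio: n₂/n₁ = tan 56.32° = 1.5006, n₃/n₂ = tan 38.90° = 0.8069.
So n₃/n₁ = (n₂/n₁)(n₃/n₂) = 1.5006 × 0.8069 = 1.2108.
θ_B(1→3) = arctan(1.2108) = 50.45°.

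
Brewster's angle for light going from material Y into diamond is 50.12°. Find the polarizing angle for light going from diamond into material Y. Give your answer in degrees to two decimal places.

θ_B' ≈ 39.88°

tan θ_B' = n₁/n₂ = 1/tan θ_B, so θ_B' = 90° − θ_B.
θ_B' = 90° − 50.12° = 39.88°.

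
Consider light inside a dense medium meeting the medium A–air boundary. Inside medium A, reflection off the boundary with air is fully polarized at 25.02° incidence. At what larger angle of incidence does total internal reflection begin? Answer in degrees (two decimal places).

θ_c ≈ 27.82°

tan θ_B = n₂/n₁ = tan 25.02° = 0.4667.
Total internal reflection: sin θ_c = n₂/n₁ = 0.4667.
θ_c = arcsin(0.4667) = 27.82°.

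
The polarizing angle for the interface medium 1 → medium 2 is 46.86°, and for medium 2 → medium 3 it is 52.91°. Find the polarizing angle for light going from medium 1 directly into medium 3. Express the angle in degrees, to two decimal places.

n₂/n₁ = tan 46.86° = 1.0671 and n₃/n₂ = tan 52.91° = 1.3227.
So n₃/n₁ = (n₂/n₁)(n₃/n₂) = 1.0671 × 1.3227 = 1.4115.
θ_B(1→3) = arctan(1.4115) = 54.68°.

θ_B ≈ 54.68°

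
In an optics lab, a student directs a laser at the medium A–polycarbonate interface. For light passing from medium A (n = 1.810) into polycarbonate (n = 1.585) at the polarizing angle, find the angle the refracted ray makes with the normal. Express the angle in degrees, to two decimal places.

First find Brewster's angle: tan θ_B = 1.585/1.810 = 0.8757, giving θ_B = 41.21°.
At Brewster's angle the reflected and refracted rays are perpendicular, so θ_t = 90° − θ_B = 90° − 41.21° = 48.79°.

θ_t ≈ 48.79°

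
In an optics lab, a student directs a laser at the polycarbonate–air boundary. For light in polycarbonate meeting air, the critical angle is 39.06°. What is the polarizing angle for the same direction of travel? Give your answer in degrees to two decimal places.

θ_B ≈ 32.22°

n₂/n₁ = sin θ_c = sin 39.06° = 0.6301.
tan θ_B equals the same ratio, so θ_B = arctan(0.6301) = 32.22°.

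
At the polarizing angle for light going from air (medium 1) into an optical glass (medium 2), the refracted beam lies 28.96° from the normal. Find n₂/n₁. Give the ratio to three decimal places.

n₂/n₁ ≈ 1.807

θ_B + θ_t = 90°, so θ_B = 90° − 28.96° = 61.04°.
Then n₂/n₁ = tan θ_B = tan 61.04° = 1.807.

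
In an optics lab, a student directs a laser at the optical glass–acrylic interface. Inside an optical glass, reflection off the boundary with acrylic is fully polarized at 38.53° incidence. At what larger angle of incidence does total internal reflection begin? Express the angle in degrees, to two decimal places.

tan θ_B = n₂/n₁ = tan 38.53° = 0.7963.
Total internal reflection: sin θ_c = n₂/n₁ = 0.7963.
θ_c = arcsin(0.7963) = 52.78°.

θ_c ≈ 52.78°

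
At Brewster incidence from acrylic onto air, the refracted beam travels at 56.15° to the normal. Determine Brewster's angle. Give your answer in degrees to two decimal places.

Brewster's condition makes the reflected and refracted beams perpendicular: θ_B + θ_t = 90°.
θ_B = 90° − 56.15° = 33.85°.

θ_B ≈ 33.85°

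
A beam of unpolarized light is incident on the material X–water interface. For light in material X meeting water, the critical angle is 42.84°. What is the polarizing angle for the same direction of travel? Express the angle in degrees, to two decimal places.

θ_B ≈ 34.21°

n₂/n₁ = sin θ_c = sin 42.84° = 0.6800.
tan θ_B equals the same ratio, so θ_B = arctan(0.6800) = 34.21°.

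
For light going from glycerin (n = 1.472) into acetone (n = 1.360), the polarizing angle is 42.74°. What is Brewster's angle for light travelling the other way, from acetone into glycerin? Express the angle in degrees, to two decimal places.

θ_B' ≈ 47.26°

Reversing the direction swaps n₁ and n₂, so tan θ_B' = 1/tan θ_B and θ_B' = 90° − θ_B.
Hence θ_B' = 90° − 42.74° = 47.26°.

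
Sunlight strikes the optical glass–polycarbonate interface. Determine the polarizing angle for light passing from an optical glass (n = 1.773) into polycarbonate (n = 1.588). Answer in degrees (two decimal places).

θ_B ≈ 41.85°

At Brewster's angle the reflected and refracted rays are perpendicular, which with Snell's law gives tan θ_B = n₂/n₁.
Here n₂/n₁ = 1.588/1.773 = 0.8957, and Brewster's law gives tan θ_B = n₂/n₁. Taking the arctangent, θ_B = 41.85°.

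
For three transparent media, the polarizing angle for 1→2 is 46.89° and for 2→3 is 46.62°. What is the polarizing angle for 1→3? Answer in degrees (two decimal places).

θ_B ≈ 48.50°

n₂/n₁ = tan 46.89° = 1.0682 and n₃/n₂ = tan 46.62° = 1.0582.
So n₃/n₁ = (n₂/n₁)(n₃/n₂) = 1.0682 × 1.0582 = 1.1304.
θ_B(1→3) = arctan(1.1304) = 48.50°.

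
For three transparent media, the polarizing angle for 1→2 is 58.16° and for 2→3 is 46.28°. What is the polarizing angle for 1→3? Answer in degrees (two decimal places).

θ_B ≈ 59.30°

Each Brewster angle gives a ratio: n₂/n₁ = tan 58.16° = 1.6103, n₃/n₂ = tan 46.28° = 1.0457.
So n₃/n₁ = (n₂/n₁)(n₃/n₂) = 1.6103 × 1.0457 = 1.6839.
θ_B(1→3) = arctan(1.6839) = 59.30°.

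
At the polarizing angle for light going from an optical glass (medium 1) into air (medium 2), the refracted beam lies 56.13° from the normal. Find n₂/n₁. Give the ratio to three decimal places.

n₂/n₁ ≈ 0.671

At Brewster incidence θ_B = 90° − θ_t = 90° − 56.13° = 33.87°.
Then n₂/n₁ = tan θ_B = tan 33.87° = 0.671.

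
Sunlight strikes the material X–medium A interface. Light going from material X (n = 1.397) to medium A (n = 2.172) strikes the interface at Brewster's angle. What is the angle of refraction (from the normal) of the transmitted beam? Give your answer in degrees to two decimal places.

θ_t ≈ 32.75°

θ_B = arctan(n₂/n₁) = arctan(2.172/1.397) = 57.25°.
At Brewster's angle the reflected and refracted rays are perpendicular, so θ_t = 90° − θ_B = 90° − 57.25° = 32.75°.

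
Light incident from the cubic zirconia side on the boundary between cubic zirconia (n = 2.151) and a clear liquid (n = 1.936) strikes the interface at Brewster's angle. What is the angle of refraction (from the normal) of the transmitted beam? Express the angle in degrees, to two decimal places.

tan θ_B = n₂/n₁ = 1.936/2.151 = 0.9000, so θ_B = 41.99°.
Since θ_B + θ_t = 90° at Brewster incidence, θ_t = 90° − 41.99° = 48.01°.

θ_t ≈ 48.01°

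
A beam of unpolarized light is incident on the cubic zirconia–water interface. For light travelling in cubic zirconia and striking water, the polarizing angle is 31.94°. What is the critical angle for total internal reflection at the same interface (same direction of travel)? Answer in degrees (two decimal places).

θ_c ≈ 38.57°

tan θ_B = n₂/n₁ = tan 31.94° = 0.6234.
Total internal reflection: sin θ_c = n₂/n₁ = 0.6234.
θ_c = arcsin(0.6234) = 38.57°.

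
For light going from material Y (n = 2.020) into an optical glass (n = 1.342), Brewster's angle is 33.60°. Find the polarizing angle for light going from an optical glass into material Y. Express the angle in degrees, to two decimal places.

The two Brewster angles are complementary: θ_B' = 90° − θ_B = 90° − 33.60° = 56.40°.

θ_B' ≈ 56.40°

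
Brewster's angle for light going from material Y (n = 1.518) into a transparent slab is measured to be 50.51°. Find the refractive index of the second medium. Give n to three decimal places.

n ≈ 1.842

At Brewster's angle, tan θ_B = n₂/n₁ with n₁ on the incident side (material Y) and n₂ on the transmitted side (a transparent slab).
n₂ = n₁ tan θ_B = 1.518 × tan 50.51° = 1.842.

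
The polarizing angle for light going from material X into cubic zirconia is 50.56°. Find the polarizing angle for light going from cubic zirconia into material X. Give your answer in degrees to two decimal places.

θ_B' ≈ 39.44°

Reversing the direction swaps n₁ and n₂, so tan θ_B' = 1/tan θ_B and θ_B' = 90° − θ_B.
Hence θ_B' = 90° − 50.56° = 39.44°.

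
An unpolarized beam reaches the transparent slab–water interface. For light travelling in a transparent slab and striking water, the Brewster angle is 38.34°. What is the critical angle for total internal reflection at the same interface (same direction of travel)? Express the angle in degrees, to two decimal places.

n₂/n₁ = tan 38.34° = 0.7909; the critical angle satisfies sin θ_c = n₂/n₁.
θ_c = arcsin(0.7909) = 52.27°.

θ_c ≈ 52.27°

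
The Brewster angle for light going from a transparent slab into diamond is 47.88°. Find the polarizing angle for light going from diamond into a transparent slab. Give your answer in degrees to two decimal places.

θ_B' ≈ 42.12°

Reversing the direction swaps n₁ and n₂, so tan θ_B' = 1/tan θ_B and θ_B' = 90° − θ_B.
Hence θ_B' = 90° − 47.88° = 42.12°.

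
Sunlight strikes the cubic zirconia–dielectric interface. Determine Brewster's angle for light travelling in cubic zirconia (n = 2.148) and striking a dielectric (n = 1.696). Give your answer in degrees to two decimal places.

θ_B ≈ 38.29°

Brewster's condition: tan θ_B = n₂/n₁ = 1.696/2.148 = 0.7896. Taking the arctangent, θ_B = 38.29°.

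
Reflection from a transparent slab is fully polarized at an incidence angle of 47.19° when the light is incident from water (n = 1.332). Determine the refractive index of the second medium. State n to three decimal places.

Full polarization of the reflected beam means tan θ_B = n₂/n₁, where n₁ is the incident medium (water).
n₂ = n₁ tan θ_B = 1.332 × tan 47.19° = 1.438.

n ≈ 1.438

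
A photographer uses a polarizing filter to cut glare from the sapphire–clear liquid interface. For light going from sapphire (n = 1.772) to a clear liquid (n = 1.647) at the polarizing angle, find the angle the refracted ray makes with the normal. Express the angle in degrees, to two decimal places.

θ_t ≈ 47.09°

First find Brewster's angle: tan θ_B = 1.647/1.772 = 0.9295, giving θ_B = 42.91°.
The refracted ray is perpendicular to the reflected ray, so θ_t = 90° − θ_B = 47.09°.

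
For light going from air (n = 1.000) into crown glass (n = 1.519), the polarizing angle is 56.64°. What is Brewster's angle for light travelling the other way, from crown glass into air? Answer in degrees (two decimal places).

θ_B' ≈ 33.36°

The two Brewster angles are complementary: θ_B' = 90° − θ_B = 90° − 56.64° = 33.36°.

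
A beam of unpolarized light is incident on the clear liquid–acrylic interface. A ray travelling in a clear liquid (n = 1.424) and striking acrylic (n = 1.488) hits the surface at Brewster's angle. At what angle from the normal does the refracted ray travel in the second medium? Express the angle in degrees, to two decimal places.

First find Brewster's angle: tan θ_B = 1.488/1.424 = 1.0449, giving θ_B = 46.26°.
Since θ_B + θ_t = 90° at Brewster incidence, θ_t = 90° − 46.26° = 43.74°.

θ_t ≈ 43.74°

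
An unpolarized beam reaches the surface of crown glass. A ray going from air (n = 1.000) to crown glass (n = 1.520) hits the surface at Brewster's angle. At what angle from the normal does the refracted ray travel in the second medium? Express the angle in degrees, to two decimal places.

First find Brewster's angle: tan θ_B = 1.520/1.000 = 1.5200, giving θ_B = 56.66°.
The refracted ray is perpendicular to the reflected ray, so θ_t = 90° − θ_B = 33.34°.

θ_t ≈ 33.34°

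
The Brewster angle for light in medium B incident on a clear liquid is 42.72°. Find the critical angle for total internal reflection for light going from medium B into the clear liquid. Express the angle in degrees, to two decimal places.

tan θ_B = n₂/n₁ = tan 42.72° = 0.9234.
Total internal reflection: sin θ_c = n₂/n₁ = 0.9234.
θ_c = arcsin(0.9234) = 67.43°.

θ_c ≈ 67.43°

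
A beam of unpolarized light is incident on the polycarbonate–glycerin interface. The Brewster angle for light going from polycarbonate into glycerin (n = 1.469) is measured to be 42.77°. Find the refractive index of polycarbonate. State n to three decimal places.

Brewster's law: tan θ_B = n₂/n₁ (light incident in polycarbonate, refracted into glycerin).
n₁ = n₂ / tan θ_B = 1.469 / tan 42.77° = 1.588.

n ≈ 1.588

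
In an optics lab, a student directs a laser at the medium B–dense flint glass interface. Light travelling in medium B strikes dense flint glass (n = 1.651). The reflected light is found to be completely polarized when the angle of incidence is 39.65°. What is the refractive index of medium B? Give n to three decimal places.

At Brewster's angle, tan θ_B = n₂/n₁ with n₁ on the incident side (medium B) and n₂ on the transmitted side (dense flint glass).
n₁ = n₂ / tan θ_B = 1.651 / tan 39.65° = 1.992.

n ≈ 1.992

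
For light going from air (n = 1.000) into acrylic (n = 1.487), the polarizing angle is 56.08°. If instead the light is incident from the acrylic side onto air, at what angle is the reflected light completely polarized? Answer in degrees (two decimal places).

θ_B' ≈ 33.92°

tan θ_B' = n₁/n₂ = 1/tan θ_B, so θ_B' = 90° − θ_B.
θ_B' = 90° − 56.08° = 33.92°.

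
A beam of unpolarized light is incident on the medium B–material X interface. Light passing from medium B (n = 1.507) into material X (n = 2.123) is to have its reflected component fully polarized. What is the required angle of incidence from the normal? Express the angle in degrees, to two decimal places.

θ_B ≈ 54.63°

Here n₂/n₁ = 2.123/1.507 = 1.4088, and Brewster's law gives tan θ_B = n₂/n₁. Taking the arctangent, θ_B = 54.63°.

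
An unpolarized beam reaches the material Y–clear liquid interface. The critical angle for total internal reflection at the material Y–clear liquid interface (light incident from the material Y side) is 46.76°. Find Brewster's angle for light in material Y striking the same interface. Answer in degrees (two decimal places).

θ_B ≈ 36.07°

sin θ_c = n₂/n₁, so n₂/n₁ = sin 46.76° = 0.7285.
Brewster: tan θ_B = n₂/n₁ = 0.7285.
θ_B = arctan(0.7285) = 36.07°.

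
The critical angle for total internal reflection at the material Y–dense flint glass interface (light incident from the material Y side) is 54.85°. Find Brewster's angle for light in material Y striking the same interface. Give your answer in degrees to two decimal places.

At the critical angle sin θ_c = n₂/n₁, giving n₂/n₁ = sin 54.85° = 0.8176.
Then tan θ_B = n₂/n₁ = 0.8176, so θ_B = arctan 0.8176 = 39.27°.

θ_B ≈ 39.27°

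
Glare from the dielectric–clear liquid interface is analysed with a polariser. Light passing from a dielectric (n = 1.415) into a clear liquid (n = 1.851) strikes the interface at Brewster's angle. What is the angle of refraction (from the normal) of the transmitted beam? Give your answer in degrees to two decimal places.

tan θ_B = n₂/n₁ = 1.851/1.415 = 1.3081, so θ_B = 52.60°.
At Brewster's angle the reflected and refracted rays are perpendicular, so θ_t = 90° − θ_B = 90° − 52.60° = 37.40°.

θ_t ≈ 37.40°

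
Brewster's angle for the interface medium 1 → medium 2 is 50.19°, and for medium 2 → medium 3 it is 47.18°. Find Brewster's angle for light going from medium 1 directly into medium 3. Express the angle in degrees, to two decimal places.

θ_B ≈ 52.32°

tan θ_B(1→2) = n₂/n₁ = tan 50.19° = 1.1998.
tan θ_B(2→3) = n₃/n₂ = tan 47.18° = 1.0791.
So n₃/n₁ = (n₂/n₁)(n₃/n₂) = 1.1998 × 1.0791 = 1.2948.
θ_B(1→3) = arctan(1.2948) = 52.32°.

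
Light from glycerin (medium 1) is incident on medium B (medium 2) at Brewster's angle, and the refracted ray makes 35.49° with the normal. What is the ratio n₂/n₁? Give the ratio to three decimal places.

n₂/n₁ ≈ 1.402

At Brewster incidence θ_B = 90° − θ_t = 90° − 35.49° = 54.51°.
Then n₂/n₁ = tan θ_B = tan 54.51° = 1.402.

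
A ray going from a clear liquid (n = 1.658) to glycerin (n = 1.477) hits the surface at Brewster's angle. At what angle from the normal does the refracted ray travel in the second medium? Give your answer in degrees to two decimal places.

First find Brewster's angle: tan θ_B = 1.477/1.658 = 0.8908, giving θ_B = 41.70°.
Since θ_B + θ_t = 90° at Brewster incidence, θ_t = 90° − 41.70° = 48.30°.

θ_t ≈ 48.30°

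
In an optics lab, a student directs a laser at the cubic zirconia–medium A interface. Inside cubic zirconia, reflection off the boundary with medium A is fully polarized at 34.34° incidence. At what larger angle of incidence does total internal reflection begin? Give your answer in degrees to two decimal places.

tan θ_B = n₂/n₁ = tan 34.34° = 0.6832.
Total internal reflection: sin θ_c = n₂/n₁ = 0.6832.
θ_c = arcsin(0.6832) = 43.09°.

θ_c ≈ 43.09°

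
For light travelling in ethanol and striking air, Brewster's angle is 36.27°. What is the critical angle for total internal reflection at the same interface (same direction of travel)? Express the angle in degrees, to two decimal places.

θ_c ≈ 47.20°

From Brewster, n₂/n₁ = tan θ_B = tan 36.27° = 0.7338.
Then sin θ_c = n₂/n₁ = 0.7338, so θ_c = arcsin 0.7338 = 47.20°.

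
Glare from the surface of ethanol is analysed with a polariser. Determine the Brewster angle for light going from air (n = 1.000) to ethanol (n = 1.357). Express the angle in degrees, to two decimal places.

θ_B ≈ 53.61°

Brewster's condition: tan θ_B = n₂/n₁ = 1.357/1.000 = 1.3570.
θ_B = arctan(1.3570) = 53.61°.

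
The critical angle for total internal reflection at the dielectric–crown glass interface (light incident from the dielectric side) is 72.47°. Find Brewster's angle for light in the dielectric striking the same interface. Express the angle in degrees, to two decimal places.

sin θ_c = n₂/n₁, so n₂/n₁ = sin 72.47° = 0.9536.
Brewster: tan θ_B = n₂/n₁ = 0.9536.
θ_B = arctan(0.9536) = 43.64°.

θ_B ≈ 43.64°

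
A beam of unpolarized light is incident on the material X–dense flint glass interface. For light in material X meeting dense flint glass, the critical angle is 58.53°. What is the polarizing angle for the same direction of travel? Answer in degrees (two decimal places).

θ_B ≈ 40.46°

n₂/n₁ = sin θ_c = sin 58.53° = 0.8529.
tan θ_B equals the same ratio, so θ_B = arctan(0.8529) = 40.46°.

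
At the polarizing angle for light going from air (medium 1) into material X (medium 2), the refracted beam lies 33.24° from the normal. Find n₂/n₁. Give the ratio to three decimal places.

At Brewster incidence θ_B = 90° − θ_t = 90° − 33.24° = 56.76°.
tan θ_B = n₂/n₁, so n₂/n₁ = tan 56.76° = 1.526.

n₂/n₁ ≈ 1.526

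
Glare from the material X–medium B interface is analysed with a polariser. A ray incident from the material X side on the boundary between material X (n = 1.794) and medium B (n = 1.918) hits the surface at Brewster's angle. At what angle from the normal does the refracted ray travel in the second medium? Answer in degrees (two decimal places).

First find Brewster's angle: tan θ_B = 1.918/1.794 = 1.0691, giving θ_B = 46.91°.
Since θ_B + θ_t = 90° at Brewster incidence, θ_t = 90° − 46.91° = 43.09°.

θ_t ≈ 43.09°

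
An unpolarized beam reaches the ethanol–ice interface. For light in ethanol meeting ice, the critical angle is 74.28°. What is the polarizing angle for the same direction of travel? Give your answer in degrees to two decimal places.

At the critical angle sin θ_c = n₂/n₁, giving n₂/n₁ = sin 74.28° = 0.9626.
Then tan θ_B = n₂/n₁ = 0.9626, so θ_B = arctan 0.9626 = 43.91°.

θ_B ≈ 43.91°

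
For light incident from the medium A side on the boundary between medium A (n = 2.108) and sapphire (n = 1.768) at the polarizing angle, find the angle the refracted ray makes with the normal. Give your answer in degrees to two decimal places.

First find Brewster's angle: tan θ_B = 1.768/2.108 = 0.8387, giving θ_B = 39.99°.
Since θ_B + θ_t = 90° at Brewster incidence, θ_t = 90° − 39.99° = 50.01°.

θ_t ≈ 50.01°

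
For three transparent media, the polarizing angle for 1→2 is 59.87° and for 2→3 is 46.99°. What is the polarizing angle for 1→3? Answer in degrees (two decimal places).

θ_B ≈ 61.57°

n₂/n₁ = tan 59.87° = 1.7230 and n₃/n₂ = tan 46.99° = 1.0720.
Multiplying, n₃/n₁ = 1.7230 × 1.0720 = 1.8471, and θ_B(1→3) = arctan 1.8471 = 61.57°.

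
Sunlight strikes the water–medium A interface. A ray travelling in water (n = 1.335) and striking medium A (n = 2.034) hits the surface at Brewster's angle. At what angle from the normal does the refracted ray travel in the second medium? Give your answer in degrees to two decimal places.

θ_t ≈ 33.28°

θ_B = arctan(n₂/n₁) = arctan(2.034/1.335) = 56.72°.
At Brewster's angle the reflected and refracted rays are perpendicular, so θ_t = 90° − θ_B = 90° − 56.72° = 33.28°.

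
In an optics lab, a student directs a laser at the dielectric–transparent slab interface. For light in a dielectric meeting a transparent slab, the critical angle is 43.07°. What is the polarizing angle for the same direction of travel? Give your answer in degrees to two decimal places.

n₂/n₁ = sin θ_c = sin 43.07° = 0.6829.
tan θ_B equals the same ratio, so θ_B = arctan(0.6829) = 34.33°.

θ_B ≈ 34.33°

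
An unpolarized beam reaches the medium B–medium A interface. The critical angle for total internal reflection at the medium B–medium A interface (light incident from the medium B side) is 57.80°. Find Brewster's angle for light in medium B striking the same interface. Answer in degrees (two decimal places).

n₂/n₁ = sin θ_c = sin 57.80° = 0.8462.
tan θ_B equals the same ratio, so θ_B = arctan(0.8462) = 40.24°.

θ_B ≈ 40.24°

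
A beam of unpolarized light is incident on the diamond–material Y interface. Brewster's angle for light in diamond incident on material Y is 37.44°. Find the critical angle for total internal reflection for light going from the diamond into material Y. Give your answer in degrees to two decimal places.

θ_c ≈ 49.97°

n₂/n₁ = tan 37.44° = 0.7657; the critical angle satisfies sin θ_c = n₂/n₁.
θ_c = arcsin(0.7657) = 49.97°.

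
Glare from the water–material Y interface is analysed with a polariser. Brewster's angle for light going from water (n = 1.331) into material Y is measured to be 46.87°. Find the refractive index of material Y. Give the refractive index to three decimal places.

At Brewster's angle, tan θ_B = n₂/n₁ with n₁ on the incident side (water) and n₂ on the transmitted side (material Y).
n₂ = n₁ tan θ_B = 1.331 × tan 46.87° = 1.421.

n ≈ 1.421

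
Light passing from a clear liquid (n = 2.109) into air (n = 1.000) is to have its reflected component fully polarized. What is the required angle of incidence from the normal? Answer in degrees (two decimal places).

θ_B ≈ 25.37°

Brewster's condition: tan θ_B = n₂/n₁ = 1.000/2.109 = 0.4742.
So θ_B = arctan 0.4742 = 25.37°.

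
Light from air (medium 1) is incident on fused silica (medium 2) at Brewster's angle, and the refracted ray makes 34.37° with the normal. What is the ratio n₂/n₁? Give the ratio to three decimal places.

n₂/n₁ ≈ 1.462

At Brewster incidence θ_B = 90° − θ_t = 90° − 34.37° = 55.63°.
tan θ_B = n₂/n₁, so n₂/n₁ = tan 55.63° = 1.462.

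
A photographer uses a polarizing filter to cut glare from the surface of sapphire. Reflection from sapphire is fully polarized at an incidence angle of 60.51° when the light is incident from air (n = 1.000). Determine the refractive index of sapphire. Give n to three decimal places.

At Brewster's angle, tan θ_B = n₂/n₁ with n₁ on the incident side (air) and n₂ on the transmitted side (sapphire).
n₂ = n₁ tan θ_B = 1.000 × tan 60.51° = 1.768.

n ≈ 1.768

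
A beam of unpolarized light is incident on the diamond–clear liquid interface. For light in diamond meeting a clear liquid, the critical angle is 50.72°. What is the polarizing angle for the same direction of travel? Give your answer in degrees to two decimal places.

sin θ_c = n₂/n₁, so n₂/n₁ = sin 50.72° = 0.7741.
Brewster: tan θ_B = n₂/n₁ = 0.7741.
θ_B = arctan(0.7741) = 37.74°.

θ_B ≈ 37.74°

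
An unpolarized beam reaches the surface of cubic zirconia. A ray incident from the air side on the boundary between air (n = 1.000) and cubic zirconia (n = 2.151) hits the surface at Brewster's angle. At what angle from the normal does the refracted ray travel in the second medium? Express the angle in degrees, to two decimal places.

First find Brewster's angle: tan θ_B = 2.151/1.000 = 2.1510, giving θ_B = 65.07°.
At Brewster's angle the reflected and refracted rays are perpendicular, so θ_t = 90° − θ_B = 90° − 65.07° = 24.93°.

θ_t ≈ 24.93°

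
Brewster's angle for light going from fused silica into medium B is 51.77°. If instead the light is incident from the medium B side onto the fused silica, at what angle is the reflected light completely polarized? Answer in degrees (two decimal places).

θ_B' ≈ 38.23°

The two Brewster angles are complementary: θ_B' = 90° − θ_B = 90° − 51.77° = 38.23°.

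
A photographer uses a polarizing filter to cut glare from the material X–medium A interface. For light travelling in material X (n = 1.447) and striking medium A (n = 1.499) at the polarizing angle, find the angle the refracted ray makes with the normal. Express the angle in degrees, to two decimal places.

θ_t ≈ 43.99°

tan θ_B = n₂/n₁ = 1.499/1.447 = 1.0359, so θ_B = 46.01°.
At Brewster's angle the reflected and refracted rays are perpendicular, so θ_t = 90° − θ_B = 90° − 46.01° = 43.99°.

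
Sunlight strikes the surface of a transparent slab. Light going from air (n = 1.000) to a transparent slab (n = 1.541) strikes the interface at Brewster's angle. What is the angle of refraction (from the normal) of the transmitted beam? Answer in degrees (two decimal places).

First find Brewster's angle: tan θ_B = 1.541/1.000 = 1.5410, giving θ_B = 57.02°.
Since θ_B + θ_t = 90° at Brewster incidence, θ_t = 90° − 57.02° = 32.98°.

θ_t ≈ 32.98°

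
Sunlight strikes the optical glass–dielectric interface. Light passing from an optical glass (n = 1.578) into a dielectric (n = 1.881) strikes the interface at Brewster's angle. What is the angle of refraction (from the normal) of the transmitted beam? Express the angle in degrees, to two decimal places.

First find Brewster's angle: tan θ_B = 1.881/1.578 = 1.1920, giving θ_B = 50.01°.
Since θ_B + θ_t = 90° at Brewster incidence, θ_t = 90° − 50.01° = 39.99°.

θ_t ≈ 39.99°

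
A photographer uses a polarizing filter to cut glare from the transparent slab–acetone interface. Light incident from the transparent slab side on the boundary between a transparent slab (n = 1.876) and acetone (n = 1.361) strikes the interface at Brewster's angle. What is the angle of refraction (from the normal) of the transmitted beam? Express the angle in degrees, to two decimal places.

θ_t ≈ 54.04°

tan θ_B = n₂/n₁ = 1.361/1.876 = 0.7255, so θ_B = 35.96°.
The refracted ray is perpendicular to the reflected ray, so θ_t = 90° − θ_B = 54.04°.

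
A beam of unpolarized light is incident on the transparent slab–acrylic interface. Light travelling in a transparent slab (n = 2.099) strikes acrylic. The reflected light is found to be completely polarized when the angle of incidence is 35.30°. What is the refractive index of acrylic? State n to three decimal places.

n ≈ 1.486

Full polarization of the reflected beam means tan θ_B = n₂/n₁, where n₁ is the incident medium (a transparent slab).
n₂ = n₁ tan θ_B = 2.099 × tan 35.30° = 1.486.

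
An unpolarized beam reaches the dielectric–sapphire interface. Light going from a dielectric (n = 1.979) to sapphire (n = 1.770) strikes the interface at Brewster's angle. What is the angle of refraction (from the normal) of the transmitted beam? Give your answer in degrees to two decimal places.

θ_t ≈ 48.19°

θ_B = arctan(n₂/n₁) = arctan(1.770/1.979) = 41.81°.
The refracted ray is perpendicular to the reflected ray, so θ_t = 90° − θ_B = 48.19°.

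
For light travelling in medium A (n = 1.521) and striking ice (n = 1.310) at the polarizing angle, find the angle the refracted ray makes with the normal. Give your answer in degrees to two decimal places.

θ_B = arctan(n₂/n₁) = arctan(1.310/1.521) = 40.74°.
At Brewster's angle the reflected and refracted rays are perpendicular, so θ_t = 90° − θ_B = 90° − 40.74° = 49.26°.

θ_t ≈ 49.26°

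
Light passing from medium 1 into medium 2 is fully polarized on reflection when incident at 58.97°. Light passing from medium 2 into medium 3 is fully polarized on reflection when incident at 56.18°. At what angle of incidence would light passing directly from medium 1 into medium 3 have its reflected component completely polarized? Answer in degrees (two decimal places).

θ_B ≈ 68.05°

tan θ_B(1→2) = n₂/n₁ = tan 58.97° = 1.6623.
tan θ_B(2→3) = n₃/n₂ = tan 56.18° = 1.4927.
Multiplying, n₃/n₁ = 1.6623 × 1.4927 = 2.4813, and θ_B(1→3) = arctan 2.4813 = 68.05°.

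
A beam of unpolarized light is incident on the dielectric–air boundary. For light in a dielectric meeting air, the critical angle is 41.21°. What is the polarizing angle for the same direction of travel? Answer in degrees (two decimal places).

n₂/n₁ = sin θ_c = sin 41.21° = 0.6588.
tan θ_B equals the same ratio, so θ_B = arctan(0.6588) = 33.38°.

θ_B ≈ 33.38°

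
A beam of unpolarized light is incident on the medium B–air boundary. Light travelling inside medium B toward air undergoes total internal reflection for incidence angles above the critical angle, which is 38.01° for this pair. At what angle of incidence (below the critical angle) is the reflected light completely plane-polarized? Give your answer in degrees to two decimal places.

At the critical angle sin θ_c = n₂/n₁, giving n₂/n₁ = sin 38.01° = 0.6158.
Then tan θ_B = n₂/n₁ = 0.6158, so θ_B = arctan 0.6158 = 31.62°.

θ_B ≈ 31.62°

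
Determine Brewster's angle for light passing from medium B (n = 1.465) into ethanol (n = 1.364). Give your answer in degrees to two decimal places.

Brewster's condition: tan θ_B = n₂/n₁ = 1.364/1.465 = 0.9311. Taking the arctangent, θ_B = 42.96°.

θ_B ≈ 42.96°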